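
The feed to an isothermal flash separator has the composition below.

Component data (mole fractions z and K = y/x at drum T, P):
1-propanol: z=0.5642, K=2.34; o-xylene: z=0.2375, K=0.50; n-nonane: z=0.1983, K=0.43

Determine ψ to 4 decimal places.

Rachford–Rice: g(ψ) = Σ zᵢ(Kᵢ−1)/(1+ψ(Kᵢ−1)) = 0.
g(0) = ΣzᵢKᵢ − 1 = 0.5242 and g(1) = 1 − Σzᵢ/Kᵢ = -0.1773, so a root lies in (0, 1).
Newton–Raphson from ψ = 0.5:
  ψ = 0.5000: g = 0.13629, g' = -0.5948 → ψ = 0.7291
  ψ = 0.7291: g = 0.00211, g' = -0.5949 → ψ = 0.7327
Converged at ψ = 0.7327.

ψ = 0.7327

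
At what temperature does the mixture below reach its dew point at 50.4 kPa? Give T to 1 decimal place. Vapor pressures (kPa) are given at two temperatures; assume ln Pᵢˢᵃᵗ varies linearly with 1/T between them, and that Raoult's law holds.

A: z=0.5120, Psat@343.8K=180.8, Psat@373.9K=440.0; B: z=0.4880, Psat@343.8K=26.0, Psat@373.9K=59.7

Dew-point temperature: Σzᵢ·P/Pᵢˢᵃᵗ(T) = 1. Interpolate ln Pᵢˢᵃᵗ = aᵢ + bᵢ/T.
  T = 343.8 K: ΣzᵢP/Pᵢˢᵃᵗ = 1.0887
  T = 373.9 K: ΣzᵢP/Pᵢˢᵃᵗ = 0.4706
  T = 358.9 K: ΣzᵢP/Pᵢˢᵃᵗ = 0.7023
  T = 351.4 K: ΣzᵢP/Pᵢˢᵃᵗ = 0.8690
  T = 347.6 K: ΣzᵢP/Pᵢˢᵃᵗ = 0.9715
  T = 345.7 K: ΣzᵢP/Pᵢˢᵃᵗ = 1.0281
Interpolating between 345.7 K and 347.6 K gives T ≈ 346.6 K.

T = 346.6 K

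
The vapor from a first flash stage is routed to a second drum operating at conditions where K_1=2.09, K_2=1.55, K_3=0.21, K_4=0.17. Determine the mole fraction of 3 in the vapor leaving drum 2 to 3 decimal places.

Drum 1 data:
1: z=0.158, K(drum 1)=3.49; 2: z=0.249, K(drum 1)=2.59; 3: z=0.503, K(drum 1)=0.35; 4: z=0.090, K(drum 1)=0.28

y_3 (drum 2) = 0.088

Drum 1:
Material balance + equilibrium reduce to Σ zᵢ(Kᵢ−1)/(1+ψ₁(Kᵢ−1)) = 0.
g(0) = ΣzᵢKᵢ − 1 = 0.398 and g(1) = 1 − Σzᵢ/Kᵢ = -0.900, so a root lies in (0, 1).
Iterate (Newton) starting at ψ₁ = 0.64:
  ψ₁ = 0.640: g = -0.3321, g' = -1.084 → ψ₁ = 0.334
  ψ₁ = 0.334: g = -0.0292, g' = -0.988 → ψ₁ = 0.304
Converged at ψ₁ = 0.304.
Drum-1 compositions:
  1: x = 0.090, y = 0.314
  2: x = 0.168, y = 0.435
  3: x = 0.627, y = 0.219
  4: x = 0.115, y = 0.032
Drum-2 feed = drum-1 vapor: z₂ = (0.3137, 0.4346, 0.2195, 0.0323).
Drum 2:
Material balance + equilibrium reduce to Σ zᵢ(Kᵢ−1)/(1+ψ₂(Kᵢ−1)) = 0.
Check two-phase: ΣzᵢKᵢ = 1.381 > 1 and Σzᵢ/Kᵢ = 1.665 > 1, so g(0) = 0.381 > 0 and g(1) = -0.665 < 0.
Newton–Raphson from ψ₂ = 0.5:
  ψ₂ = 0.500: g = 0.0764, g' = -0.676 → ψ₂ = 0.613
  ψ₂ = 0.613: g = -0.0070, g' = -0.815 → ψ₂ = 0.604
Converged at ψ₂ = 0.604.
  1: x = 0.189, y = 0.395
  2: x = 0.326, y = 0.506
  3: x = 0.420, y = 0.088
  4: x = 0.065, y = 0.011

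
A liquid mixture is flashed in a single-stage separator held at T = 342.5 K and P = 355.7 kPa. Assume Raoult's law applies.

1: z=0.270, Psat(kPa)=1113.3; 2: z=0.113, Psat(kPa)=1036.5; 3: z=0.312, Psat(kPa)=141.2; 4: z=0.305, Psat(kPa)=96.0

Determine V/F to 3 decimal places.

V/F = 0.275

Raoult's law: Kᵢ = Pᵢˢᵃᵗ/P = Pᵢˢᵃᵗ/355.7.
  K_1 = 1113.3/355.7 = 3.12988, K_2 = 1036.5/355.7 = 2.91397, K_3 = 141.2/355.7 = 0.39696, K_4 = 96.0/355.7 = 0.26989
Rachford–Rice: g(V/F) = Σ zᵢ(Kᵢ−1)/(1+V/F(Kᵢ−1)) = 0.
Check two-phase: ΣzᵢKᵢ = 1.381 > 1 and Σzᵢ/Kᵢ = 2.041 > 1, so g(0) = 0.381 > 0 and g(1) = -1.041 < 0.
Iterate (Newton) starting at V/F = 0.39:
  V/F = 0.390: g = -0.1194, g' = -1.013 → V/F = 0.272
  V/F = 0.272: g = 0.0033, g' = -1.085 → V/F = 0.275
Converged at V/F = 0.275.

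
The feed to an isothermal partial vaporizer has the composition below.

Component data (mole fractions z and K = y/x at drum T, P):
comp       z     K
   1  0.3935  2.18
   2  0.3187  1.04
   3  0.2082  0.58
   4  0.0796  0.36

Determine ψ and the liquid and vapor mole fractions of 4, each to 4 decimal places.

Newton–Raphson from ψ = 0.46:
  ψ = 0.4600: g = 0.13290, g' = -0.3526 → ψ = 0.8369
  ψ = 0.8369: g = 0.00140, g' = -0.3777 → ψ = 0.8406
Converged at ψ = 0.8406.
Compositions from xᵢ = zᵢ/(1+ψ(Kᵢ−1)), yᵢ = Kᵢxᵢ:
  1: x = 0.1975, y = 0.4306
  2: x = 0.3083, y = 0.3207
  3: x = 0.3218, y = 0.1867
  4: x = 0.1723, y = 0.0620

ψ = 0.8406, x_4 = 0.1723, y_4 = 0.0620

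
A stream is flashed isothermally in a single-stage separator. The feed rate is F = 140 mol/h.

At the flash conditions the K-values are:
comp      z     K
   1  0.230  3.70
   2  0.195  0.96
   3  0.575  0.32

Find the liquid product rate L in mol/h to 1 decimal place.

Rachford–Rice: g(V/F) = Σ zᵢ(Kᵢ−1)/(1+V/F(Kᵢ−1)) = 0.
Check two-phase: ΣzᵢKᵢ = 1.222 > 1 and Σzᵢ/Kᵢ = 2.062 > 1, so g(0) = 0.222 > 0 and g(1) = -1.062 < 0.
Iterate (Newton) starting at V/F = 0.53:
  V/F = 0.530: g = -0.3638, g' = -0.934 → V/F = 0.140
  V/F = 0.140: g = 0.0101, g' = -1.207 → V/F = 0.149
Converged at V/F = 0.149.
Then V = V/F·F = 0.1489·140 = 20.8 mol/h and L = F − V = 119.2 mol/h.

L = 119.2 mol/h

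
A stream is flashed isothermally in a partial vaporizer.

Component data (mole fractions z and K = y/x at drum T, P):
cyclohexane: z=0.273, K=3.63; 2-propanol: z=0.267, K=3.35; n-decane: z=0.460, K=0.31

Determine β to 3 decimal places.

β = 0.598

Material balance + equilibrium reduce to Σ zᵢ(Kᵢ−1)/(1+β(Kᵢ−1)) = 0.
g(0) = ΣzᵢKᵢ − 1 = 1.028 and g(1) = 1 − Σzᵢ/Kᵢ = -0.639, so a root lies in (0, 1).
Newton iteration, β⁰ = 0.38:
  β = 0.380: g = 0.2604, g' = -1.286 → β = 0.582
  β = 0.582: g = 0.0178, g' = -1.170 → β = 0.598
Converged at β = 0.598.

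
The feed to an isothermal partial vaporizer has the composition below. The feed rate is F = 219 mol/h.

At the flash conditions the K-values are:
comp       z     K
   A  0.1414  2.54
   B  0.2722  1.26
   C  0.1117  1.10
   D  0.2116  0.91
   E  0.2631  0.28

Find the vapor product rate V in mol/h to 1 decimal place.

Iterate (Newton) starting at ψ = 0.5:
  ψ = 0.5000: g = -0.11963, g' = -0.4573 → ψ = 0.2384
  ψ = 0.2384: g = -0.01132, g' = -0.3974 → ψ = 0.2099
  ψ = 0.2099: g = 0.00004, g' = -0.4002 → ψ = 0.2100
Converged at ψ = 0.2100.
Then V = ψ·F = 0.2100·219 = 46.0 mol/h and L = F − V = 173.0 mol/h.

V = 46.0 mol/h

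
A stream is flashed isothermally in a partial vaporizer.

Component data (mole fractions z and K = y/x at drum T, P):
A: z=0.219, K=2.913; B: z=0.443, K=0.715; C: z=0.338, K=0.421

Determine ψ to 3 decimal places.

ψ = 0.120

Newton–Raphson from ψ = 0.5:
  ψ = 0.500: g = -0.2085, g' = -0.483 → ψ = 0.068
  ψ = 0.068: g = 0.0382, g' = -0.788 → ψ = 0.117
  ψ = 0.117: g = 0.0021, g' = -0.705 → ψ = 0.120
Converged at ψ = 0.120.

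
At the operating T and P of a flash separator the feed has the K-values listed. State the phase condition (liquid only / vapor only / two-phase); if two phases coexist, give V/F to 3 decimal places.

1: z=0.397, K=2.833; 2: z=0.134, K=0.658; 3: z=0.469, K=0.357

two-phase, V/F = 0.353

ΣzᵢKᵢ = 1.380; Σzᵢ/Kᵢ = 1.658.
Both exceed 1, so a two-phase solution exists.
Newton iteration, ψ⁰ = 0.5:
  ψ = 0.500: g = -0.1200, g' = -0.807 → ψ = 0.351
  ψ = 0.351: g = 0.0010, g' = -0.837 → ψ = 0.353
Converged at ψ = 0.353.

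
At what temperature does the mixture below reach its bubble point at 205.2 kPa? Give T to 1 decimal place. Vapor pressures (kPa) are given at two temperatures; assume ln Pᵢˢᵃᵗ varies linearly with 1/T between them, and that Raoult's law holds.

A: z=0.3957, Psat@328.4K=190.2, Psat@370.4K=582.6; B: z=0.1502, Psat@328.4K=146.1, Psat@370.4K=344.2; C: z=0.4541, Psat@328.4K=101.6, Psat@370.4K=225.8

T = 342.6 K

Bubble-point temperature: ΣzᵢPᵢˢᵃᵗ(T) = P. Interpolate ln Pᵢˢᵃᵗ = aᵢ + bᵢ/T.
  T = 328.4 K: ΣzᵢPᵢˢᵃᵗ = 143.34 kPa
  T = 370.4 K: ΣzᵢPᵢˢᵃᵗ = 384.77 kPa
  T = 349.4 K: ΣzᵢPᵢˢᵃᵗ = 241.24 kPa
  T = 338.9 K: ΣzᵢPᵢˢᵃᵗ = 187.31 kPa
  T = 344.1 K: ΣzᵢPᵢˢᵃᵗ = 212.69 kPa
  T = 341.5 K: ΣzᵢPᵢˢᵃᵗ = 199.68 kPa
Interpolating between 341.5 K and 344.1 K gives T ≈ 342.6 K.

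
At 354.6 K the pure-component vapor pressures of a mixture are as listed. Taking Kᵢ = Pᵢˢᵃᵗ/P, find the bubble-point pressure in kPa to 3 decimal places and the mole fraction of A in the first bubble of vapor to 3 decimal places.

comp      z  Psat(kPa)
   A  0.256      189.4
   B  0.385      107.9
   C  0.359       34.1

At the bubble point ψ → 0, so ΣzᵢKᵢ = 1 with Kᵢ = Pᵢˢᵃᵗ/P ⇒ P = ΣzᵢPᵢˢᵃᵗ.
P = 0.256·189.4 + 0.385·107.9 + 0.359·34.1 = 102.270 kPa
yᵢ = zᵢPᵢˢᵃᵗ/P ⇒ y_A = 0.256·189.4/102.270 = 0.474

Pbub = 102.270 kPa, y_A = 0.474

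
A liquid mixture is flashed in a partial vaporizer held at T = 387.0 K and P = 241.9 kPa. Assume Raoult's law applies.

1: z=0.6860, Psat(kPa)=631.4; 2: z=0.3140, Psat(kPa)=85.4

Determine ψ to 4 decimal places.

ψ = 0.8653

Raoult's law: Kᵢ = Pᵢˢᵃᵗ/P = Pᵢˢᵃᵗ/241.9.
  K_1 = 631.4/241.9 = 2.610169, K_2 = 85.4/241.9 = 0.353038
Rachford–Rice: g(ψ) = Σ zᵢ(Kᵢ−1)/(1+ψ(Kᵢ−1)) = 0.
g(0) = ΣzᵢKᵢ − 1 = 0.9014 and g(1) = 1 − Σzᵢ/Kᵢ = -0.1522, so a root lies in (0, 1).
Iterate (Newton) starting at ψ = 0.5:
  ψ = 0.5000: g = 0.31164, g' = -0.8330 → ψ = 0.8741
  ψ = 0.8741: g = -0.00875, g' = -1.0031 → ψ = 0.8654
  ψ = 0.8654: g = -0.00006, g' = -0.9890 → ψ = 0.8653
Converged at ψ = 0.8653.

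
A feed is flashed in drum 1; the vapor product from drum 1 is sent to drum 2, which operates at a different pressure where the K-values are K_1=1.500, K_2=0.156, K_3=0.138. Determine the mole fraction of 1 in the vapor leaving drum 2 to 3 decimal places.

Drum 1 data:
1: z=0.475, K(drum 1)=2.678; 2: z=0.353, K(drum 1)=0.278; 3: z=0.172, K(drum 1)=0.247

y_1 (drum 2) = 0.944

Drum 1:
Newton–Raphson from ψ₁ = 0.5:
  ψ₁ = 0.500: g = -0.1732, g' = -1.097 → ψ₁ = 0.342
  ψ₁ = 0.342: g = -0.0066, g' = -1.041 → ψ₁ = 0.336
Converged at ψ₁ = 0.336.
Drum-1 compositions:
  1: x = 0.304, y = 0.814
  2: x = 0.466, y = 0.130
  3: x = 0.230, y = 0.057
Drum-2 feed = drum-1 vapor: z₂ = (0.8136, 0.1295, 0.0569).
Drum 2:
Newton iteration, ψ₂⁰ = 0.35:
  ψ₂ = 0.350: g = 0.1208, g' = -0.420 → ψ₂ = 0.638
  ψ₂ = 0.638: g = -0.0373, g' = -0.758 → ψ₂ = 0.589
  ψ₂ = 0.589: g = -0.0025, g' = -0.660 → ψ₂ = 0.585
Converged at ψ₂ = 0.585.
  1: x = 0.630, y = 0.944
  2: x = 0.256, y = 0.040
  3: x = 0.115, y = 0.016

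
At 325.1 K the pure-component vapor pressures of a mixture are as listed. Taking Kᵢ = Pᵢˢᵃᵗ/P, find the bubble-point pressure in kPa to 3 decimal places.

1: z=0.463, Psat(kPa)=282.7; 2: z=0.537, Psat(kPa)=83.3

At the bubble point ψ → 0, so ΣzᵢKᵢ = 1 with Kᵢ = Pᵢˢᵃᵗ/P ⇒ P = ΣzᵢPᵢˢᵃᵗ.
P = 0.463·282.7 + 0.537·83.3 = 175.622 kPa

Pbub = 175.622 kPa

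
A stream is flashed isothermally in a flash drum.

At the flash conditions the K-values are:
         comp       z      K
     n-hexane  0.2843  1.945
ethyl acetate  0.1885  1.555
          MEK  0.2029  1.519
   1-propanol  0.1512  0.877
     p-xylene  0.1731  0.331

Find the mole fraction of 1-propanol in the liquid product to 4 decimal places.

Let ψ = V/F and solve Σ zᵢ(Kᵢ−1)/(1+ψ(Kᵢ−1)) = 0.
Check two-phase: ΣzᵢKᵢ = 1.3442 > 1 and Σzᵢ/Kᵢ = 1.0963 > 1, so g(0) = 0.3442 > 0 and g(1) = -0.0963 < 0.
Newton–Raphson from ψ = 0.5:
  ψ = 0.5000: g = 0.15413, g' = -0.3646 → ψ = 0.9227
  ψ = 0.9227: g = -0.03964, g' = -0.6546 → ψ = 0.8621
  ψ = 0.8621: g = -0.00286, g' = -0.5651 → ψ = 0.8571
  ψ = 0.8571: g = -0.00002, g' = -0.5589 → ψ = 0.8570
Converged at ψ = 0.8570.
Compositions from xᵢ = zᵢ/(1+ψ(Kᵢ−1)), yᵢ = Kᵢxᵢ:
  n-hexane: x = 0.1571, y = 0.3055
  ethyl acetate: x = 0.1277, y = 0.1986
  MEK: x = 0.1404, y = 0.2133
  1-propanol: x = 0.1690, y = 0.1482
  p-xylene: x = 0.4057, y = 0.1343

x_1-propanol = 0.1690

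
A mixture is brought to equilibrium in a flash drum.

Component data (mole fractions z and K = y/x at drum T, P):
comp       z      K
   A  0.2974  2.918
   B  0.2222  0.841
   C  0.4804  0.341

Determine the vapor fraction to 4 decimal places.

ψ = 0.2131

Let ψ = V/F and solve Σ zᵢ(Kᵢ−1)/(1+ψ(Kᵢ−1)) = 0.
Check two-phase: ΣzᵢKᵢ = 1.2185 > 1 and Σzᵢ/Kᵢ = 1.7749 > 1, so g(0) = 0.2185 > 0 and g(1) = -0.7749 < 0.
Iterate (Newton) starting at ψ = 0.58:
  ψ = 0.5800: g = -0.28135, g' = -0.7986 → ψ = 0.2277
  ψ = 0.2277: g = -0.01212, g' = -0.8248 → ψ = 0.2130
  ψ = 0.2130: g = 0.00011, g' = -0.8398 → ψ = 0.2131
Converged at ψ = 0.2131.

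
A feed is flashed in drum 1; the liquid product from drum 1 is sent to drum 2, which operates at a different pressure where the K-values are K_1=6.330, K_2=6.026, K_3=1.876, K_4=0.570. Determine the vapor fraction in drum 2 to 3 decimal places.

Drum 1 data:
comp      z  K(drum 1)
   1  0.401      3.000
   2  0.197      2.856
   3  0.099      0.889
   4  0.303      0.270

V/F (drum 2) = 0.601

Drum 1:
Newton iteration, ψ₁⁰ = 0.43:
  ψ₁ = 0.430: g = 0.3006, g' = -1.018 → ψ₁ = 0.725
  ψ₁ = 0.725: g = 0.0011, g' = -1.121 → ψ₁ = 0.726
Converged at ψ₁ = 0.726.
Drum-1 compositions:
  1: x = 0.164, y = 0.491
  2: x = 0.084, y = 0.240
  3: x = 0.108, y = 0.096
  4: x = 0.645, y = 0.174
Drum-2 feed = drum-1 liquid: z₂ = (0.1635, 0.0839, 0.1077, 0.6449).
Drum 2:
Newton–Raphson from ψ₂ = 0.5:
  ψ₂ = 0.500: g = 0.0702, g' = -0.751 → ψ₂ = 0.593
  ψ₂ = 0.593: g = 0.0050, g' = -0.652 → ψ₂ = 0.601
Converged at ψ₂ = 0.601.
  1: x = 0.039, y = 0.246
  2: x = 0.021, y = 0.126
  3: x = 0.071, y = 0.132
  4: x = 0.870, y = 0.496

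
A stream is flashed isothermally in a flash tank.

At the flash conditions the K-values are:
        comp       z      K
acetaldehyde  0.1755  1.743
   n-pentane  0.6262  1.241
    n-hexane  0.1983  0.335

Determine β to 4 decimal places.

β = 0.6082

Material balance + equilibrium reduce to Σ zᵢ(Kᵢ−1)/(1+β(Kᵢ−1)) = 0.
g(0) = ΣzᵢKᵢ − 1 = 0.1494 and g(1) = 1 − Σzᵢ/Kᵢ = -0.1972, so a root lies in (0, 1).
Iterate (Newton) starting at β = 0.5:
  β = 0.5000: g = 0.03220, g' = -0.2773 → β = 0.6161
  β = 0.6161: g = -0.00255, g' = -0.3249 → β = 0.6083
  β = 0.6083: g = -0.00002, g' = -0.3209 → β = 0.6082
Converged at β = 0.6082.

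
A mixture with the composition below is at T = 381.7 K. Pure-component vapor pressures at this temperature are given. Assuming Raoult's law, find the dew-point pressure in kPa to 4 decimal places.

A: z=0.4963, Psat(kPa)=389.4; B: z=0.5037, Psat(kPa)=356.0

Pdew = 371.8284 kPa

At the dew point ψ → 1, so Σzᵢ/Kᵢ = 1 with Kᵢ = Pᵢˢᵃᵗ/P ⇒ 1/P = Σzᵢ/Pᵢˢᵃᵗ.
1/P = 0.4963/389.4 + 0.5037/356.0 = 0.0026894 ⇒ P = 371.8284 kPa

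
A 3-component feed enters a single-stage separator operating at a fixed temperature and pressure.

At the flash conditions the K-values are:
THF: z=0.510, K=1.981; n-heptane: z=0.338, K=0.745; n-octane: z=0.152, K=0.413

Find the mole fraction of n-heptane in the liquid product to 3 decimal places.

x_n-heptane = 0.426

Material balance + equilibrium reduce to Σ zᵢ(Kᵢ−1)/(1+β(Kᵢ−1)) = 0.
Check two-phase: ΣzᵢKᵢ = 1.325 > 1 and Σzᵢ/Kᵢ = 1.079 > 1, so g(0) = 0.325 > 0 and g(1) = -0.079 < 0.
Newton iteration, β⁰ = 0.41:
  β = 0.410: g = 0.1430, g' = -0.368 → β = 0.799
  β = 0.799: g = 0.0043, g' = -0.375 → β = 0.810
Converged at β = 0.810.
Compositions from xᵢ = zᵢ/(1+β(Kᵢ−1)), yᵢ = Kᵢxᵢ:
  THF: x = 0.284, y = 0.563
  n-heptane: x = 0.426, y = 0.317
  n-octane: x = 0.290, y = 0.120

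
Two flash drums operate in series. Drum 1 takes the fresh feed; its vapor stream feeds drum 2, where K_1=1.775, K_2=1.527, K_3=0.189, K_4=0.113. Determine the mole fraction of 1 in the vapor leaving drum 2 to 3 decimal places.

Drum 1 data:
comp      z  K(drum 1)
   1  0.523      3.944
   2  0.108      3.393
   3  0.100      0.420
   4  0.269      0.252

y_1 (drum 2) = 0.785

Drum 1:
Rachford–Rice: g(ψ₁) = Σ zᵢ(Kᵢ−1)/(1+ψ₁(Kᵢ−1)) = 0.
Feasibility: ΣzᵢKᵢ = 2.539, Σzᵢ/Kᵢ = 1.470 — both > 1, two phases present.
Newton iteration, ψ₁⁰ = 0.4:
  ψ₁ = 0.400: g = 0.4765, g' = -1.481 → ψ₁ = 0.722
  ψ₁ = 0.722: g = 0.0504, g' = -1.358 → ψ₁ = 0.759
  ψ₁ = 0.759: g = -0.0012, g' = -1.424 → ψ₁ = 0.758
Converged at ψ₁ = 0.758.
Drum-1 compositions:
  1: x = 0.162, y = 0.638
  2: x = 0.038, y = 0.130
  3: x = 0.178, y = 0.075
  4: x = 0.621, y = 0.157
Drum-2 feed = drum-1 vapor: z₂ = (0.6383, 0.1302, 0.0750, 0.1566).
Drum 2:
Let ψ₂ = V/F and solve Σ zᵢ(Kᵢ−1)/(1+ψ₂(Kᵢ−1)) = 0.
Feasibility: ΣzᵢKᵢ = 1.364, Σzᵢ/Kᵢ = 2.227 — both > 1, two phases present.
Newton iteration, ψ₂⁰ = 0.35:
  ψ₂ = 0.350: g = 0.1607, g' = -0.618 → ψ₂ = 0.610
  ψ₂ = 0.610: g = -0.0352, g' = -0.975 → ψ₂ = 0.574
  ψ₂ = 0.574: g = -0.0016, g' = -0.889 → ψ₂ = 0.572
Converged at ψ₂ = 0.572.
  1: x = 0.442, y = 0.785
  2: x = 0.100, y = 0.153
  3: x = 0.140, y = 0.026
  4: x = 0.318, y = 0.036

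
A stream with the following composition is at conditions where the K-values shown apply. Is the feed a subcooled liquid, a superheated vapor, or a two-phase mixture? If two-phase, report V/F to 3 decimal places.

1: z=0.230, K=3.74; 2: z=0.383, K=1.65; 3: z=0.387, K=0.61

ΣzᵢKᵢ = 1.728; Σzᵢ/Kᵢ = 0.928.
Since Σzᵢ/Kᵢ < 1 the mixture is above its dew point — single vapor phase.

superheated vapor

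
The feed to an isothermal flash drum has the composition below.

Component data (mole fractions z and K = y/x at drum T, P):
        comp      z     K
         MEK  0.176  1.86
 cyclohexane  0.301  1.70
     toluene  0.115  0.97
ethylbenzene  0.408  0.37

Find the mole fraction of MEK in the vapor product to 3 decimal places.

y_MEK = 0.272

Material balance + equilibrium reduce to Σ zᵢ(Kᵢ−1)/(1+β(Kᵢ−1)) = 0.
Check two-phase: ΣzᵢKᵢ = 1.102 > 1 and Σzᵢ/Kᵢ = 1.493 > 1, so g(0) = 0.102 > 0 and g(1) = -0.493 < 0.
Newton iteration, β⁰ = 0.46:
  β = 0.460: g = -0.0976, g' = -0.472 → β = 0.253
  β = 0.253: g = -0.0061, g' = -0.424 → β = 0.239
Converged at β = 0.239.
Compositions from xᵢ = zᵢ/(1+β(Kᵢ−1)), yᵢ = Kᵢxᵢ:
  MEK: x = 0.146, y = 0.272
  cyclohexane: x = 0.258, y = 0.438
  toluene: x = 0.116, y = 0.112
  ethylbenzene: x = 0.480, y = 0.178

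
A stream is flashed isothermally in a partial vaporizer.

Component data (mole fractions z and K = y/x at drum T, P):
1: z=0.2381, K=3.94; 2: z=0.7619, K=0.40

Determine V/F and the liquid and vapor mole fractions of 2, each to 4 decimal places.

V/F = 0.1377, x_2 = 0.8305, y_2 = 0.3322

Rachford–Rice: g(V/F) = Σ zᵢ(Kᵢ−1)/(1+V/F(Kᵢ−1)) = 0.
Check two-phase: ΣzᵢKᵢ = 1.2429 > 1 and Σzᵢ/Kᵢ = 1.9652 > 1, so g(0) = 0.2429 > 0 and g(1) = -0.9652 < 0.
Binary case is linear: z₁(K₁−1)(1+V/F(K₂−1)) + z₂(K₂−1)(1+V/F(K₁−1)) = 0
⇒ V/F = [z₁(K₁−1)+z₂(K₂−1)] / [−(K₁−1)(K₂−1)] = 0.24287/1.76400 = 0.1377
Compositions from xᵢ = zᵢ/(1+V/F(Kᵢ−1)), yᵢ = Kᵢxᵢ:
  1: x = 0.1695, y = 0.6678
  2: x = 0.8305, y = 0.3322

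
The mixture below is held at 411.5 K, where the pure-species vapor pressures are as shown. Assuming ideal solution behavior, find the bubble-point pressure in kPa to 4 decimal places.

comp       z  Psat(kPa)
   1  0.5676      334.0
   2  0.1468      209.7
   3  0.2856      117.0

At the bubble point ψ → 0, so ΣzᵢKᵢ = 1 with Kᵢ = Pᵢˢᵃᵗ/P ⇒ P = ΣzᵢPᵢˢᵃᵗ.
P = 0.5676·334.0 + 0.1468·209.7 + 0.2856·117.0 = 253.7776 kPa

Pbub = 253.7776 kPa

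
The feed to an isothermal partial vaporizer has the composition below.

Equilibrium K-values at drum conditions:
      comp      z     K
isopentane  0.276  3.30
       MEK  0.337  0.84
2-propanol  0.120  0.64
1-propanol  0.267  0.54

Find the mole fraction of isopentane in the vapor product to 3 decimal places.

Let ψ = V/F and solve Σ zᵢ(Kᵢ−1)/(1+ψ(Kᵢ−1)) = 0.
Check two-phase: ΣzᵢKᵢ = 1.415 > 1 and Σzᵢ/Kᵢ = 1.167 > 1, so g(0) = 0.415 > 0 and g(1) = -0.167 < 0.
Newton iteration, ψ⁰ = 0.4:
  ψ = 0.400: g = 0.0720, g' = -0.512 → ψ = 0.541
  ψ = 0.541: g = 0.0068, g' = -0.424 → ψ = 0.557
Converged at ψ = 0.557.
Compositions from xᵢ = zᵢ/(1+ψ(Kᵢ−1)), yᵢ = Kᵢxᵢ:
  isopentane: x = 0.121, y = 0.399
  MEK: x = 0.370, y = 0.311
  2-propanol: x = 0.150, y = 0.096
  1-propanol: x = 0.359, y = 0.194

y_isopentane = 0.399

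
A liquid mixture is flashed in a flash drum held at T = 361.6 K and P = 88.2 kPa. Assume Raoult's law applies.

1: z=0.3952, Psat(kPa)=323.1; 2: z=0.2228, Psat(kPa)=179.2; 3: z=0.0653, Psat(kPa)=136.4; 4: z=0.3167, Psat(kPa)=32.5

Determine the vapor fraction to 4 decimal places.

ψ = 0.8894

Raoult's law: Kᵢ = Pᵢˢᵃᵗ/P = Pᵢˢᵃᵗ/88.2.
  K_1 = 323.1/88.2 = 3.663265, K_2 = 179.2/88.2 = 2.031746, K_3 = 136.4/88.2 = 1.546485, K_4 = 32.5/88.2 = 0.368481
Material balance + equilibrium reduce to Σ zᵢ(Kᵢ−1)/(1+ψ(Kᵢ−1)) = 0.
Feasibility: ΣzᵢKᵢ = 2.1181, Σzᵢ/Kᵢ = 1.1192 — both > 1, two phases present.
Newton–Raphson from ψ = 0.5:
  ψ = 0.5000: g = 0.33878, g' = -0.9006 → ψ = 0.8762
  ψ = 0.8762: g = 0.01287, g' = -0.9596 → ψ = 0.8896
  ψ = 0.8896: g = -0.00012, g' = -0.9780 → ψ = 0.8894
Converged at ψ = 0.8894.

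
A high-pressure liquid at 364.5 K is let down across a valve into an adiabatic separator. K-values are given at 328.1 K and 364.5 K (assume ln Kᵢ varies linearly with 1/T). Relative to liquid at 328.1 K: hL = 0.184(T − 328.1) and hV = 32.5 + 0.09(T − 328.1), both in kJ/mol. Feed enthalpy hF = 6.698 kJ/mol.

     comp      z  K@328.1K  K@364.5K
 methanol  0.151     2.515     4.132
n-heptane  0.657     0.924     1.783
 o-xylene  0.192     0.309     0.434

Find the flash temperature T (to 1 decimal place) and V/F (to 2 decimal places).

T = 329.8 K, V/F = 0.20

Adiabatic flash: solve Rachford–Rice at each trial T, then check hF = ψ·hV(T) + (1−ψ)·hL(T).
  T = 328.1 K: K = (2.515, 0.924, 0.309), RR gives ψ = 0.116, H_out = 3.767 kJ/mol
  T = 364.5 K: K = (4.132, 1.783, 0.434), RR gives ψ = 1.000, H_out = 35.776 kJ/mol
  T = 346.3 K: K = (3.266, 1.306, 0.369), RR gives ψ = 0.881, H_out = 30.485 kJ/mol
  T = 337.2 K: K = (2.876, 1.104, 0.339), RR gives ψ = 0.562, H_out = 19.474 kJ/mol
  T = 332.6 K: K = (2.690, 1.010, 0.324), RR gives ψ = 0.340, H_out = 11.733 kJ/mol
  T = 330.4 K: K = (2.604, 0.967, 0.316), RR gives ψ = 0.229, H_out = 7.803 kJ/mol
Linear interpolation between T = 328.1 (H_out = 3.767) and T = 330.4 (H_out = 7.803) on hF = 6.698 gives T ≈ 329.8 K, at which ψ = 0.20.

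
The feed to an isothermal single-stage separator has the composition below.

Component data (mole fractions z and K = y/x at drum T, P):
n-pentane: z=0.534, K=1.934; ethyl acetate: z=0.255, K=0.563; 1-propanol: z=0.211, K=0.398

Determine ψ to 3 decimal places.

ψ = 0.534

Material balance + equilibrium reduce to Σ zᵢ(Kᵢ−1)/(1+ψ(Kᵢ−1)) = 0.
Feasibility: ΣzᵢKᵢ = 1.260, Σzᵢ/Kᵢ = 1.259 — both > 1, two phases present.
Newton–Raphson from ψ = 0.5:
  ψ = 0.500: g = 0.0157, g' = -0.453 → ψ = 0.535
  ψ = 0.535: g = -0.0001, g' = -0.456 → ψ = 0.534
Converged at ψ = 0.534.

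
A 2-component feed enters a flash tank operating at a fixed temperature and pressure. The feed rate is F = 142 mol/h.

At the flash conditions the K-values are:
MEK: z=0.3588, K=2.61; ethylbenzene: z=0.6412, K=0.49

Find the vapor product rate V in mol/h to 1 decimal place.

V = 43.3 mol/h

Material balance + equilibrium reduce to Σ zᵢ(Kᵢ−1)/(1+β(Kᵢ−1)) = 0.
g(0) = ΣzᵢKᵢ − 1 = 0.2507 and g(1) = 1 − Σzᵢ/Kᵢ = -0.4460, so a root lies in (0, 1).
Newton–Raphson from β = 0.59:
  β = 0.5900: g = -0.17151, g' = -0.5858 → β = 0.2973
  β = 0.2973: g = 0.00525, g' = -0.6571 → β = 0.3052
  β = 0.3052: g = 0.00002, g' = -0.6521 → β = 0.3053
Converged at β = 0.3053.
Then V = β·F = 0.3053·142 = 43.3 mol/h and L = F − V = 98.7 mol/h.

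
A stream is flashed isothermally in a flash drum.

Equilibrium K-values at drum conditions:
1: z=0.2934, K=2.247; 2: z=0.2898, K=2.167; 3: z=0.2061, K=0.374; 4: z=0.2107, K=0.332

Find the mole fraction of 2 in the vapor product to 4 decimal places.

y_2 = 0.3811

Material balance + equilibrium reduce to Σ zᵢ(Kᵢ−1)/(1+V/F(Kᵢ−1)) = 0.
Check two-phase: ΣzᵢKᵢ = 1.4343 > 1 and Σzᵢ/Kᵢ = 1.4500 > 1, so g(0) = 0.4343 > 0 and g(1) = -0.4500 < 0.
Newton–Raphson from V/F = 0.44:
  V/F = 0.4400: g = 0.08230, g' = -0.7050 → V/F = 0.5567
  V/F = 0.5567: g = -0.00118, g' = -0.7326 → V/F = 0.5551
Converged at V/F = 0.5551.
Compositions from xᵢ = zᵢ/(1+V/F(Kᵢ−1)), yᵢ = Kᵢxᵢ:
  1: x = 0.1734, y = 0.3896
  2: x = 0.1759, y = 0.3811
  3: x = 0.3159, y = 0.1181
  4: x = 0.3349, y = 0.1112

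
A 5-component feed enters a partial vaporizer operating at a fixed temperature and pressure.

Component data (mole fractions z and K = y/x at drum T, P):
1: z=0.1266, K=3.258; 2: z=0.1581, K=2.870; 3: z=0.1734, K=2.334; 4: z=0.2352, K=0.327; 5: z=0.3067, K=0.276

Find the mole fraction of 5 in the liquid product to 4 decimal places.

Newton iteration, ψ⁰ = 0.3:
  ψ = 0.3000: g = 0.04302, g' = -1.0433 → ψ = 0.3412
  ψ = 0.3412: g = 0.00051, g' = -1.0207 → ψ = 0.3417
Converged at ψ = 0.3417.
Compositions from xᵢ = zᵢ/(1+ψ(Kᵢ−1)), yᵢ = Kᵢxᵢ:
  1: x = 0.0715, y = 0.2328
  2: x = 0.0965, y = 0.2768
  3: x = 0.1191, y = 0.2780
  4: x = 0.3054, y = 0.0999
  5: x = 0.4075, y = 0.1125

x_5 = 0.4075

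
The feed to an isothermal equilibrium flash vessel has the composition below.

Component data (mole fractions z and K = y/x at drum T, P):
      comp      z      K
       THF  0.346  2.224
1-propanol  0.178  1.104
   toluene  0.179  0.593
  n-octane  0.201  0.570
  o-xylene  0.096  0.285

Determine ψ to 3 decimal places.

Let ψ = V/F and solve Σ zᵢ(Kᵢ−1)/(1+ψ(Kᵢ−1)) = 0.
Feasibility: ΣzᵢKᵢ = 1.214, Σzᵢ/Kᵢ = 1.308 — both > 1, two phases present.
Newton iteration, ψ⁰ = 0.54:
  ψ = 0.540: g = -0.0452, g' = -0.432 → ψ = 0.435
  ψ = 0.435: g = -0.0005, g' = -0.426 → ψ = 0.434
Converged at ψ = 0.434.

ψ = 0.434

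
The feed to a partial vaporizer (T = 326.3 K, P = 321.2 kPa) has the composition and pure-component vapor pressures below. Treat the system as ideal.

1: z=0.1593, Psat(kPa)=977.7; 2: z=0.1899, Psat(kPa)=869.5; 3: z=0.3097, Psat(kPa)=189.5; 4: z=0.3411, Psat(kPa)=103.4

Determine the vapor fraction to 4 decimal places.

Raoult's law: Kᵢ = Pᵢˢᵃᵗ/P = Pᵢˢᵃᵗ/321.2.
  K_1 = 977.7/321.2 = 3.043898, K_2 = 869.5/321.2 = 2.707036, K_3 = 189.5/321.2 = 0.589975, K_4 = 103.4/321.2 = 0.321918
Let ψ = V/F and solve Σ zᵢ(Kᵢ−1)/(1+ψ(Kᵢ−1)) = 0.
Check two-phase: ΣzᵢKᵢ = 1.2915 > 1 and Σzᵢ/Kᵢ = 1.7070 > 1, so g(0) = 0.2915 > 0 and g(1) = -0.7070 < 0.
Newton–Raphson from ψ = 0.49:
  ψ = 0.4900: g = -0.16610, g' = -0.7635 → ψ = 0.2724
  ψ = 0.2724: g = 0.00374, g' = -0.8343 → ψ = 0.2769
Converged at ψ = 0.2769.

ψ = 0.2769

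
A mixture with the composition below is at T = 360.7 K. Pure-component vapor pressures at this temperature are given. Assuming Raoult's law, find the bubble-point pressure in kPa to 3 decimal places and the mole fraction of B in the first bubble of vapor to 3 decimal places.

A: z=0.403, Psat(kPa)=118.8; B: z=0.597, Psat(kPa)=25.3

At the bubble point ψ → 0, so ΣzᵢKᵢ = 1 with Kᵢ = Pᵢˢᵃᵗ/P ⇒ P = ΣzᵢPᵢˢᵃᵗ.
P = 0.403·118.8 + 0.597·25.3 = 62.981 kPa
yᵢ = zᵢPᵢˢᵃᵗ/P ⇒ y_B = 0.597·25.3/62.981 = 0.240

Pbub = 62.981 kPa, y_B = 0.240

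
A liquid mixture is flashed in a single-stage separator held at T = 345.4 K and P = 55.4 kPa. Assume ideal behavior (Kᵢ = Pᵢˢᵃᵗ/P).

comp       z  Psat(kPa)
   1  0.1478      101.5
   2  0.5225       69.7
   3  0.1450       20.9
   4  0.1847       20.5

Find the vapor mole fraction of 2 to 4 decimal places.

y_2 = 0.6265

Raoult's law: Kᵢ = Pᵢˢᵃᵗ/P = Pᵢˢᵃᵗ/55.4.
  K_1 = 101.5/55.4 = 1.832130, K_2 = 69.7/55.4 = 1.258123, K_3 = 20.9/55.4 = 0.377256, K_4 = 20.5/55.4 = 0.370036
Material balance + equilibrium reduce to Σ zᵢ(Kᵢ−1)/(1+ψ(Kᵢ−1)) = 0.
Feasibility: ΣzᵢKᵢ = 1.0512, Σzᵢ/Kᵢ = 1.3795 — both > 1, two phases present.
Newton–Raphson from ψ = 0.54:
  ψ = 0.5400: g = -0.10916, g' = -0.3715 → ψ = 0.2462
  ψ = 0.2462: g = -0.01547, g' = -0.2824 → ψ = 0.1914
  ψ = 0.1914: g = -0.00021, g' = -0.2750 → ψ = 0.1906
Converged at ψ = 0.1906.
Compositions from xᵢ = zᵢ/(1+ψ(Kᵢ−1)), yᵢ = Kᵢxᵢ:
  1: x = 0.1276, y = 0.2337
  2: x = 0.4980, y = 0.6265
  3: x = 0.1645, y = 0.0621
  4: x = 0.2099, y = 0.0777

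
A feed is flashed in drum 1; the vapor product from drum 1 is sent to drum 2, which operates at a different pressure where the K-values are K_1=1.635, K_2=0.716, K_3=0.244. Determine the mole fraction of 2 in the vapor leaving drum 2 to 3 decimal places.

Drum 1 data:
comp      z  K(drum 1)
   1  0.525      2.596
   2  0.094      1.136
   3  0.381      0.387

Drum 1:
Material balance + equilibrium reduce to Σ zᵢ(Kᵢ−1)/(1+ψ₁(Kᵢ−1)) = 0.
Check two-phase: ΣzᵢKᵢ = 1.617 > 1 and Σzᵢ/Kᵢ = 1.269 > 1, so g(0) = 0.617 > 0 and g(1) = -0.269 < 0.
Iterate (Newton) starting at ψ₁ = 0.5:
  ψ₁ = 0.500: g = 0.1412, g' = -0.713 → ψ₁ = 0.698
Converged at ψ₁ = 0.698.
Drum-1 compositions:
  1: x = 0.248, y = 0.645
  2: x = 0.086, y = 0.098
  3: x = 0.666, y = 0.258
Drum-2 feed = drum-1 vapor: z₂ = (0.6448, 0.0975, 0.2576).
Drum 2:
Let ψ₂ = V/F and solve Σ zᵢ(Kᵢ−1)/(1+ψ₂(Kᵢ−1)) = 0.
g(0) = ΣzᵢKᵢ − 1 = 0.187 and g(1) = 1 − Σzᵢ/Kᵢ = -0.587, so a root lies in (0, 1).
Iterate (Newton) starting at ψ₂ = 0.52:
  ψ₂ = 0.520: g = -0.0456, g' = -0.558 → ψ₂ = 0.438
  ψ₂ = 0.438: g = -0.0026, g' = -0.499 → ψ₂ = 0.433
Converged at ψ₂ = 0.433.
  1: x = 0.506, y = 0.827
  2: x = 0.111, y = 0.080
  3: x = 0.383, y = 0.093

y_2 (drum 2) = 0.080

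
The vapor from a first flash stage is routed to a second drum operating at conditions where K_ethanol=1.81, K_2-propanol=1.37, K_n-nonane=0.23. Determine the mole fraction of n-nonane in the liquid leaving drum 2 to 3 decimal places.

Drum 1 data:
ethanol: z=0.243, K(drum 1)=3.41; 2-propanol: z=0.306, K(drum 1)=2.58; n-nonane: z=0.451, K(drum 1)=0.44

x_n-nonane (drum 2) = 0.420

Drum 1:
Newton iteration, ψ₁⁰ = 0.5:
  ψ₁ = 0.500: g = 0.1849, g' = -0.802 → ψ₁ = 0.731
  ψ₁ = 0.731: g = 0.0090, g' = -0.755 → ψ₁ = 0.743
Converged at ψ₁ = 0.743.
Drum-1 compositions:
  ethanol: x = 0.087, y = 0.297
  2-propanol: x = 0.141, y = 0.363
  n-nonane: x = 0.772, y = 0.340
Drum-2 feed = drum-1 vapor: z₂ = (0.2970, 0.3633, 0.3397).
Drum 2:
Newton iteration, ψ₂⁰ = 0.68:
  ψ₂ = 0.680: g = -0.2866, g' = -1.000 → ψ₂ = 0.394
  ψ₂ = 0.394: g = -0.0755, g' = -0.565 → ψ₂ = 0.260
  ψ₂ = 0.260: g = -0.0056, g' = -0.489 → ψ₂ = 0.248
Converged at ψ₂ = 0.248.
  ethanol: x = 0.247, y = 0.448
  2-propanol: x = 0.333, y = 0.456
  n-nonane: x = 0.420, y = 0.097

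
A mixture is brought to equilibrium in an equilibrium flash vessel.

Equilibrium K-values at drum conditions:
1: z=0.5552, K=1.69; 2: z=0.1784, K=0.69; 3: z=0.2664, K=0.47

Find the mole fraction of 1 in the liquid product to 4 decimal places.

Newton–Raphson from ψ = 0.68:
  ψ = 0.6800: g = -0.03008, g' = -0.3329 → ψ = 0.5896
  ψ = 0.5896: g = -0.00075, g' = -0.3175 → ψ = 0.5873
Converged at ψ = 0.5873.
Compositions from xᵢ = zᵢ/(1+ψ(Kᵢ−1)), yᵢ = Kᵢxᵢ:
  1: x = 0.3951, y = 0.6677
  2: x = 0.2181, y = 0.1505
  3: x = 0.3868, y = 0.1818

x_1 = 0.3951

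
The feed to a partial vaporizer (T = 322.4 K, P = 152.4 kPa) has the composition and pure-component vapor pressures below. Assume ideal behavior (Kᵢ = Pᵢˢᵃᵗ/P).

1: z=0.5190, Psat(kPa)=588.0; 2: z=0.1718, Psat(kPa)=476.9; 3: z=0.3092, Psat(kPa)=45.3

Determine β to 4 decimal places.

β = 0.8662

Raoult's law: Kᵢ = Pᵢˢᵃᵗ/P = Pᵢˢᵃᵗ/152.4.
  K_1 = 588.0/152.4 = 3.858268, K_2 = 476.9/152.4 = 3.129265, K_3 = 45.3/152.4 = 0.297244
Material balance + equilibrium reduce to Σ zᵢ(Kᵢ−1)/(1+β(Kᵢ−1)) = 0.
Feasibility: ΣzᵢKᵢ = 2.6320, Σzᵢ/Kᵢ = 1.2296 — both > 1, two phases present.
Newton–Raphson from β = 0.5:
  β = 0.5000: g = 0.45286, g' = -1.2643 → β = 0.8582
  β = 0.8582: g = 0.01151, g' = -1.4224 → β = 0.8663
  β = 0.8663: g = -0.00009, g' = -1.4450 → β = 0.8662
Converged at β = 0.8662.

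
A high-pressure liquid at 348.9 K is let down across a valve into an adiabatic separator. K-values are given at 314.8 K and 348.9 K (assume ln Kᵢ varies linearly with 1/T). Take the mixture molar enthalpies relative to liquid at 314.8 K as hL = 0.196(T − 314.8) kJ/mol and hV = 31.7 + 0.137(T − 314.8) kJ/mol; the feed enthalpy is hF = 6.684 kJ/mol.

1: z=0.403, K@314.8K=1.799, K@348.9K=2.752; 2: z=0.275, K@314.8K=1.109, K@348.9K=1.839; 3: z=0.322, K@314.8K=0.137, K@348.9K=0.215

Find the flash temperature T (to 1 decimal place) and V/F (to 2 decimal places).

Adiabatic flash: solve Rachford–Rice at each trial T, then check hF = ψ·hV(T) + (1−ψ)·hL(T).
  T = 314.8 K: K = (1.799, 1.109, 0.137), RR gives ψ = 0.146, H_out = 4.623 kJ/mol
  T = 348.9 K: K = (2.752, 1.839, 0.215), RR gives ψ = 0.618, H_out = 25.031 kJ/mol
  T = 331.9 K: K = (2.251, 1.448, 0.174), RR gives ψ = 0.452, H_out = 17.217 kJ/mol
  T = 323.4 K: K = (2.020, 1.273, 0.155), RR gives ψ = 0.328, H_out = 11.927 kJ/mol
  T = 319.1 K: K = (1.908, 1.189, 0.146), RR gives ψ = 0.247, H_out = 8.602 kJ/mol
  T = 317.0 K: K = (1.854, 1.150, 0.141), RR gives ψ = 0.200, H_out = 6.754 kJ/mol
Linear interpolation between T = 314.8 (H_out = 4.623) and T = 317.0 (H_out = 6.754) on hF = 6.684 gives T ≈ 316.9 K, at which ψ = 0.20.

T = 316.9 K, V/F = 0.20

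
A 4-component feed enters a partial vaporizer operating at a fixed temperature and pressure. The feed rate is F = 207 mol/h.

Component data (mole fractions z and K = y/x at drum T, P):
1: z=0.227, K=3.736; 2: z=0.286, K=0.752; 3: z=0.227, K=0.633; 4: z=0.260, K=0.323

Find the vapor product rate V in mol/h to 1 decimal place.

V = 49.2 mol/h

Iterate (Newton) starting at V/F = 0.67:
  V/F = 0.670: g = -0.2985, g' = -0.690 → V/F = 0.237
  V/F = 0.237: g = 0.0002, g' = -0.850 → V/F = 0.238
Converged at V/F = 0.238.
Then V = V/F·F = 0.2376·207 = 49.2 mol/h and L = F − V = 157.8 mol/h.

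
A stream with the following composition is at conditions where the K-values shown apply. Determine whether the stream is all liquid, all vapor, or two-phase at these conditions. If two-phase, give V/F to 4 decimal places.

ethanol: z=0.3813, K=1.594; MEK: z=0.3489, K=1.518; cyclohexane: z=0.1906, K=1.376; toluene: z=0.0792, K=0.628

all vapor

ΣzᵢKᵢ = 1.4494; Σzᵢ/Kᵢ = 0.7337.
Since Σzᵢ/Kᵢ < 1 the mixture is above its dew point — single vapor phase.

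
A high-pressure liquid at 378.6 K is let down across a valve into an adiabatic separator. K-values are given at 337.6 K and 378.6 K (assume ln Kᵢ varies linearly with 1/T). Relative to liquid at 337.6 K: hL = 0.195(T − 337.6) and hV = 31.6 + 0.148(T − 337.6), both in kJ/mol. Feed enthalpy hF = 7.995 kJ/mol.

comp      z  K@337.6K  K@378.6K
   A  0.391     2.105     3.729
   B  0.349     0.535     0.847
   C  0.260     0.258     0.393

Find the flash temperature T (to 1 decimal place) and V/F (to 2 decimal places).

T = 342.9 K, V/F = 0.22

Adiabatic flash: solve Rachford–Rice at each trial T, then check hF = ψ·hV(T) + (1−ψ)·hL(T).
  T = 337.6 K: K = (2.105, 0.535, 0.258), RR gives ψ = 0.117, H_out = 3.683 kJ/mol
  T = 378.6 K: K = (3.729, 0.847, 0.393), RR gives ψ = 0.750, H_out = 30.259 kJ/mol
  T = 358.1 K: K = (2.848, 0.682, 0.322), RR gives ψ = 0.467, H_out = 18.293 kJ/mol
  T = 347.9 K: K = (2.461, 0.607, 0.289), RR gives ψ = 0.310, H_out = 11.651 kJ/mol
  T = 342.8 K: K = (2.281, 0.571, 0.274), RR gives ψ = 0.221, H_out = 7.930 kJ/mol
  T = 345.4 K: K = (2.372, 0.589, 0.282), RR gives ψ = 0.267, H_out = 9.871 kJ/mol
  T = 344.1 K: K = (2.326, 0.580, 0.278), RR gives ψ = 0.244, H_out = 8.913 kJ/mol
Linear interpolation between T = 342.8 (H_out = 7.930) and T = 344.1 (H_out = 8.913) on hF = 7.995 gives T ≈ 342.9 K, at which ψ = 0.22.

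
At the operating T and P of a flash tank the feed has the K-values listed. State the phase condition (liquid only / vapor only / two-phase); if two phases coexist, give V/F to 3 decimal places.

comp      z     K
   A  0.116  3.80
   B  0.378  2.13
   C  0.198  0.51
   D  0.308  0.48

ΣzᵢKᵢ = 1.495; Σzᵢ/Kᵢ = 1.238.
Both exceed 1, so a two-phase solution exists.
Rachford–Rice: g(ψ) = Σ zᵢ(Kᵢ−1)/(1+ψ(Kᵢ−1)) = 0.
Newton iteration, ψ⁰ = 0.5:
  ψ = 0.500: g = 0.0633, g' = -0.590 → ψ = 0.607
  ψ = 0.607: g = 0.0014, g' = -0.569 → ψ = 0.610
Converged at ψ = 0.610.

two-phase, V/F = 0.610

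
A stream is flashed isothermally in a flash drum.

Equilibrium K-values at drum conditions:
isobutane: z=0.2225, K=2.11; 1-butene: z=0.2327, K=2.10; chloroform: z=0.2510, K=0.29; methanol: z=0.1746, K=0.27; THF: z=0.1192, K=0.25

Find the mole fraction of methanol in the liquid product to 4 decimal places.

x_methanol = 0.1936

Newton–Raphson from V/F = 0.5:
  V/F = 0.5000: g = -0.29609, g' = -0.9371 → V/F = 0.1840
  V/F = 0.1840: g = -0.03800, g' = -0.7656 → V/F = 0.1344
  V/F = 0.1344: g = 0.00015, g' = -0.7732 → V/F = 0.1346
Converged at V/F = 0.1346.
Compositions from xᵢ = zᵢ/(1+V/F(Kᵢ−1)), yᵢ = Kᵢxᵢ:
  isobutane: x = 0.1936, y = 0.4084
  1-butene: x = 0.2027, y = 0.4256
  chloroform: x = 0.2775, y = 0.0805
  methanol: x = 0.1936, y = 0.0523
  THF: x = 0.1326, y = 0.0331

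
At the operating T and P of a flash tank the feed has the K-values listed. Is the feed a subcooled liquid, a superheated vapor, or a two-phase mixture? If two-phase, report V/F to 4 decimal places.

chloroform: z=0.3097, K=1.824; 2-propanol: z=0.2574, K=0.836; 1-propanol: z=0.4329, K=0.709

two-phase, V/F = 0.4243

ΣzᵢKᵢ = 1.0870; Σzᵢ/Kᵢ = 1.0883.
Both exceed 1, so a two-phase solution exists.
Rachford–Rice: g(ψ) = Σ zᵢ(Kᵢ−1)/(1+ψ(Kᵢ−1)) = 0.
Iterate (Newton) starting at ψ = 0.5:
  ψ = 0.5000: g = -0.01268, g' = -0.1639 → ψ = 0.4226
  ψ = 0.4226: g = 0.00028, g' = -0.1713 → ψ = 0.4243
Converged at ψ = 0.4243.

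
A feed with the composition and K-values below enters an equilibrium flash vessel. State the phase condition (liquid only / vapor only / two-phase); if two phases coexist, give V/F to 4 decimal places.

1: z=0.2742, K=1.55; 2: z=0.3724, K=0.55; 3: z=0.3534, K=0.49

liquid only

ΣzᵢKᵢ = 0.8030; Σzᵢ/Kᵢ = 1.5752.
Since ΣzᵢKᵢ < 1 the mixture is below its bubble point — single liquid phase.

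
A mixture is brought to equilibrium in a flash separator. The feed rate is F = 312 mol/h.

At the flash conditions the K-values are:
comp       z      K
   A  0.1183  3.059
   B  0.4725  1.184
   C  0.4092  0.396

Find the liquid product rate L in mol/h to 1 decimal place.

L = 265.9 mol/h

Let ψ = V/F and solve Σ zᵢ(Kᵢ−1)/(1+ψ(Kᵢ−1)) = 0.
Feasibility: ΣzᵢKᵢ = 1.0834, Σzᵢ/Kᵢ = 1.4711 — both > 1, two phases present.
Iterate (Newton) starting at ψ = 0.68:
  ψ = 0.6800: g = -0.24066, g' = -0.5296 → ψ = 0.2256
  ψ = 0.2256: g = -0.03634, g' = -0.4487 → ψ = 0.1446
  ψ = 0.1446: g = 0.00158, g' = -0.4922 → ψ = 0.1478
Converged at ψ = 0.1478.
Then V = ψ·F = 0.1478·312 = 46.1 mol/h and L = F − V = 265.9 mol/h.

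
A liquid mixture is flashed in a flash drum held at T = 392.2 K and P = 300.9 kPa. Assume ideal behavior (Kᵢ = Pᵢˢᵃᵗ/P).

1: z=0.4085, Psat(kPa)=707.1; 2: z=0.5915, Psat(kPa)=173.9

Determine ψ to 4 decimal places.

ψ = 0.5297

Raoult's law: Kᵢ = Pᵢˢᵃᵗ/P = Pᵢˢᵃᵗ/300.9.
  K_1 = 707.1/300.9 = 2.349950, K_2 = 173.9/300.9 = 0.577933
Iterate (Newton) starting at ψ = 0.5:
  ψ = 0.5000: g = 0.01280, g' = -0.4346 → ψ = 0.5295
  ψ = 0.5295: g = 0.00010, g' = -0.4279 → ψ = 0.5297
Converged at ψ = 0.5297.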